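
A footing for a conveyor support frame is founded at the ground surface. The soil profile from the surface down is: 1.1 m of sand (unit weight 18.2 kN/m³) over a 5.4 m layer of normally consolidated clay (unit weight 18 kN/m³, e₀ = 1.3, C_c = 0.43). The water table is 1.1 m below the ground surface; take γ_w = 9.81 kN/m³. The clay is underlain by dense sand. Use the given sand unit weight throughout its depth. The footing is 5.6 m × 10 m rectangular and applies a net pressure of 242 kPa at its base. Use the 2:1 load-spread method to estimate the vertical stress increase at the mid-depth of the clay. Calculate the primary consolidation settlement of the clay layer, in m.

S_c ≈ 0.547 m

Mid-depth of clay below the ground surface: z = 1.1 + 5.4/2 = 3.8 m.
Total vertical stress at mid-clay: σ_v = 18.2×1.1 + 18×2.7 = 68.62 kPa.
Pore pressure: u = 9.81×(3.8 − 1.1) = 26.487 kPa.
Initial effective stress: σ'_0 = σ_v − u = 68.62 − 26.487 = 42.133 kPa.
Stress increase at mid-clay by the 2:1 spreading method:
Δσ = qBL/((B+z)(L+z)) = 242×5.6×10/((5.6+3.8)(10+3.8)) = 104.47 kPa
Final effective stress: σ'_f = σ'_0 + Δσ = 42.133 + 104.47 = 146.6 kPa.
Normally consolidated clay, so the full stress increment lies on the virgin compression line:
S_c = C_c·H/(1+e₀)·log₁₀(σ'_f/σ'_0) = 0.43×5.4/(1+1.3)×log₁₀(146.6/42.133)
    = 1.0096 × 0.54151 = 0.5467 m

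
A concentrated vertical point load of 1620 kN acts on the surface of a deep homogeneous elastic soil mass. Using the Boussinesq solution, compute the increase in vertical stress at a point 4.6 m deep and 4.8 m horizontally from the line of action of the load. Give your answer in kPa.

Boussinesq vertical stress below a point load on an elastic half-space:
Δσ_z = 3P/(2πz²) · [1 + (r/z)²]^(−5/2)
r/z = 4.8/4.6 = 1.0435; [1+(r/z)²]^(−5/2) = 0.15857.
Δσ_z = 3×1620/(2π×4.6²) × 0.15857 = 36.554 × 0.15857 = 5.796 kPa

Δσ_z ≈ 5.8 kPa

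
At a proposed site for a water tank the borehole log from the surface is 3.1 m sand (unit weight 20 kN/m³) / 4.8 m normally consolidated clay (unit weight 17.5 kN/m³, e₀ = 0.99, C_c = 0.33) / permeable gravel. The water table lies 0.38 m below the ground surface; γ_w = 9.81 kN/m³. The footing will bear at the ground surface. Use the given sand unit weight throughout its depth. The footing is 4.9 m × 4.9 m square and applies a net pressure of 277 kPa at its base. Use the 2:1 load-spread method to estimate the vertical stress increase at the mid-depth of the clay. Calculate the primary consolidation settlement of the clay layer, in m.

Mid-depth of clay below the ground surface: z = 3.1 + 4.8/2 = 5.5 m.
Total vertical stress at mid-clay: σ_v = 20×3.1 + 17.5×2.4 = 104 kPa.
Pore pressure: u = 9.81×(5.5 − 0.38) = 50.227 kPa.
Initial effective stress: σ'_0 = σ_v − u = 104 − 50.227 = 53.773 kPa.
Stress increase at mid-clay by the 2:1 spreading method:
Δσ = qBL/((B+z)(L+z)) = 277×4.9×4.9/((4.9+5.5)(4.9+5.5)) = 61.49 kPa
Final effective stress: σ'_f = σ'_0 + Δσ = 53.773 + 61.49 = 115.26 kPa.
Normally consolidated clay, so the full stress increment lies on the virgin compression line:
S_c = C_c·H/(1+e₀)·log₁₀(σ'_f/σ'_0) = 0.33×4.8/(1+0.99)×log₁₀(115.26/53.773)
    = 0.79598 × 0.33111 = 0.2636 m

S_c ≈ 0.264 m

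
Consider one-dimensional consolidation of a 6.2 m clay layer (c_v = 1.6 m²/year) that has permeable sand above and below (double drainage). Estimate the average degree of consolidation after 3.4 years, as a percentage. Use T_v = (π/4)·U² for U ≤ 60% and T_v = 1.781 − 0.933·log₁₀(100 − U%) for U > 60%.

Drainage path length: H_d = H/2 = 3.1 m (double drainage).
T_v = c_v·t/H_d² = 1.6×3.4/3.1² = 0.56608.
T_v = 0.56608 corresponds to the U > 60% branch:
U = 1 − 10^((1.781 − T_v)/0.933)/100 = 0.7995

U ≈ 79.9 %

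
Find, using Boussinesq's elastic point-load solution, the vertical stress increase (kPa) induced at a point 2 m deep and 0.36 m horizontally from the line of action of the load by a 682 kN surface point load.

Boussinesq vertical stress below a point load on an elastic half-space:
Δσ_z = 3P/(2πz²) · [1 + (r/z)²]^(−5/2)
r/z = 0.36/2 = 0.18; [1+(r/z)²]^(−5/2) = 0.92338.
Δσ_z = 3×682/(2π×2²) × 0.92338 = 81.408 × 0.92338 = 75.17 kPa

Δσ_z ≈ 75.2 kPa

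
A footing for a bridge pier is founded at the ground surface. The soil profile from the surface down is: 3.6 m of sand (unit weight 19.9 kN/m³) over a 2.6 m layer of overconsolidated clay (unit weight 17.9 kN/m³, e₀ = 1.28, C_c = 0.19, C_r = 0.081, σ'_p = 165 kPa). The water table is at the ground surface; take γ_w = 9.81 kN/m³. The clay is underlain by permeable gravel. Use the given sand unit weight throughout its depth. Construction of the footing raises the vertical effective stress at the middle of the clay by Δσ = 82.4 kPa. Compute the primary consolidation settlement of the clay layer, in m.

S_c ≈ 0.0407 m

Mid-depth of clay below the ground surface: z = 3.6 + 2.6/2 = 4.9 m.
Total vertical stress at mid-clay: σ_v = 19.9×3.6 + 17.9×1.3 = 94.91 kPa.
Pore pressure: u = 9.81×(4.9 − 0) = 48.069 kPa.
Initial effective stress: σ'_0 = σ_v − u = 94.91 − 48.069 = 46.841 kPa.
Final effective stress: σ'_f = 46.841 + 82.4 = 129.24 kPa.
σ'_f = 129.24 ≤ σ'_p = 165 kPa, so the clay remains overconsolidated and only the recompression index applies:
S_c = C_r·H/(1+e₀)·log₁₀(σ'_f/σ'_0) = 0.081×2.6/2.28×log₁₀(129.24/46.841)
    = 0.092372 × 0.44077 = 0.04071 m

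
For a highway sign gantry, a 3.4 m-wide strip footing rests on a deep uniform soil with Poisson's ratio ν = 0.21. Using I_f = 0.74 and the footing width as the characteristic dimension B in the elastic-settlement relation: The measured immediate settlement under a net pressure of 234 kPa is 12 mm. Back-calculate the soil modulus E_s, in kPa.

S_e = q·B·(1−ν²)/E_s · I_f  ⇒  E_s = q·B·(1−ν²)·I_f / S_e.
E_s = 234 × 3.4 × 0.9559 × 0.74 / 0.012 = 46900 kPa

E_s ≈ 46900 kPa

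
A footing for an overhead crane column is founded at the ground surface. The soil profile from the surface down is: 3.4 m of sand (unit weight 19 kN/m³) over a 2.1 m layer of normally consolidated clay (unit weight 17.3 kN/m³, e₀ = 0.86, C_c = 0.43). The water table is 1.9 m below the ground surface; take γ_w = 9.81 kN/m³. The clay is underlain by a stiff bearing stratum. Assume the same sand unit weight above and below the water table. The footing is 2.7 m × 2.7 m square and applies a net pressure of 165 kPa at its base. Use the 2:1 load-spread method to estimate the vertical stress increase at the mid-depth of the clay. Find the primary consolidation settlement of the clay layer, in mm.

S_c ≈ 72.1 mm

Mid-depth of clay below the ground surface: z = 3.4 + 2.1/2 = 4.45 m.
Total vertical stress at mid-clay: σ_v = 19×3.4 + 17.3×1.05 = 82.765 kPa.
Pore pressure: u = 9.81×(4.45 − 1.9) = 25.015 kPa.
Initial effective stress: σ'_0 = σ_v − u = 82.765 − 25.015 = 57.75 kPa.
Stress increase at mid-clay by the 2:1 spreading method:
Δσ = qBL/((B+z)(L+z)) = 165×2.7×2.7/((2.7+4.45)(2.7+4.45)) = 23.529 kPa
Final effective stress: σ'_f = σ'_0 + Δσ = 57.75 + 23.529 = 81.279 kPa.
Normally consolidated clay, so the full stress increment lies on the virgin compression line:
S_c = C_c·H/(1+e₀)·log₁₀(σ'_f/σ'_0) = 0.43×2.1/(1+0.86)×log₁₀(81.279/57.75)
    = 0.48548 × 0.14843 = 0.07206 m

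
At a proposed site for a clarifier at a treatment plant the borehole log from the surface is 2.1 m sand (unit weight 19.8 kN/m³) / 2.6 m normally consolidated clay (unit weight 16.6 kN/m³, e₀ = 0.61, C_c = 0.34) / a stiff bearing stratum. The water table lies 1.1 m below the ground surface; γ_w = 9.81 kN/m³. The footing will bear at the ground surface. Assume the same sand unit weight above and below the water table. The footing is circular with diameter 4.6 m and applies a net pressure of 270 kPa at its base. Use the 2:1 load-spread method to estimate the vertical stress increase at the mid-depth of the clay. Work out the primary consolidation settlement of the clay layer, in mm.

S_c ≈ 277 mm

Mid-depth of clay below the ground surface: z = 2.1 + 2.6/2 = 3.4 m.
Total vertical stress at mid-clay: σ_v = 19.8×2.1 + 16.6×1.3 = 63.16 kPa.
Pore pressure: u = 9.81×(3.4 − 1.1) = 22.563 kPa.
Initial effective stress: σ'_0 = σ_v − u = 63.16 − 22.563 = 40.597 kPa.
Stress increase at mid-clay by the 2:1 spreading method:
Δσ ≈ qD²/(D+z)² = 270×4.6²/(4.6+3.4)² = 89.269 kPa
Final effective stress: σ'_f = σ'_0 + Δσ = 40.597 + 89.269 = 129.87 kPa.
Normally consolidated clay, so the full stress increment lies on the virgin compression line:
S_c = C_c·H/(1+e₀)·log₁₀(σ'_f/σ'_0) = 0.34×2.6/(1+0.61)×log₁₀(129.87/40.597)
    = 0.54907 × 0.50501 = 0.2773 m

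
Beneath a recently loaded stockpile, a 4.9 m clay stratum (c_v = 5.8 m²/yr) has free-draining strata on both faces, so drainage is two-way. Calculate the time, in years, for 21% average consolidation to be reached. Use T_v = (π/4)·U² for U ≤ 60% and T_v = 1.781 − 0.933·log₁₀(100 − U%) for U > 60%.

t ≈ 0.0358 years

Drainage path length: H_d = H/2 = 2.45 m (double drainage).
U ≤ 60%: T_v = (π/4)·U² = (π/4)×0.21² = 0.034636.
t = T_v·H_d²/c_v = 0.034636×2.45²/5.8 = 0.03585 years.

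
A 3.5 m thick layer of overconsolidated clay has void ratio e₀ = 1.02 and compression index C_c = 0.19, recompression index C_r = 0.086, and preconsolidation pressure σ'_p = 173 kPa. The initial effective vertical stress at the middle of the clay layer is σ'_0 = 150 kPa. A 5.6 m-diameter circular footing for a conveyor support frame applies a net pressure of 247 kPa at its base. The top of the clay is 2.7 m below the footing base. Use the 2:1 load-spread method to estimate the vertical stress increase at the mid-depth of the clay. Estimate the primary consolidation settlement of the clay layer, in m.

Mid-depth of clay below the footing base: z = 2.7 + 3.5/2 = 4.45 m.
Stress increase at mid-clay by the 2:1 spreading method:
Δσ ≈ qD²/(D+z)² = 247×5.6²/(5.6+4.45)² = 76.69 kPa
Final effective stress: σ'_f = 150 + 76.69 = 226.69 kPa.
σ'_f = 226.69 > σ'_p = 173 kPa, so the stress path crosses the preconsolidation pressure — recompression up to σ'_p, then virgin compression beyond:
S_c = H/(1+e₀)·[C_r·log₁₀(σ'_p/σ'_0) + C_c·log₁₀(σ'_f/σ'_p)]
    = 3.5/2.02 × [0.086×log₁₀(173/150) + 0.19×log₁₀(226.69/173)]
    = 1.7327 × [0.0053281 + 0.022303] = 0.04788 m

S_c ≈ 0.0479 m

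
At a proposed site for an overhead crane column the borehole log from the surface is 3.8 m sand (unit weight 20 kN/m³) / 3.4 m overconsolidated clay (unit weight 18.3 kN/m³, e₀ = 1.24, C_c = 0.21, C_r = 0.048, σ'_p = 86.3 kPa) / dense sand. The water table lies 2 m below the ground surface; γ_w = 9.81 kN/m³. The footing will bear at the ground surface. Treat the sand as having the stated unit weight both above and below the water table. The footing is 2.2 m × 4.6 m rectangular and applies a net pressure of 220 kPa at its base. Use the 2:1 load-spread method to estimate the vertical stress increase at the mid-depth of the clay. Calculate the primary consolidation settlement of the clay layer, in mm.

Mid-depth of clay below the ground surface: z = 3.8 + 3.4/2 = 5.5 m.
Total vertical stress at mid-clay: σ_v = 20×3.8 + 18.3×1.7 = 107.11 kPa.
Pore pressure: u = 9.81×(5.5 − 2) = 34.335 kPa.
Initial effective stress: σ'_0 = σ_v − u = 107.11 − 34.335 = 72.775 kPa.
Stress increase at mid-clay by the 2:1 spreading method:
Δσ = qBL/((B+z)(L+z)) = 220×2.2×4.6/((2.2+5.5)(4.6+5.5)) = 28.628 kPa
Final effective stress: σ'_f = 72.775 + 28.628 = 101.4 kPa.
σ'_f = 101.4 > σ'_p = 86.3 kPa, so the stress path crosses the preconsolidation pressure — recompression up to σ'_p, then virgin compression beyond:
S_c = H/(1+e₀)·[C_r·log₁₀(σ'_p/σ'_0) + C_c·log₁₀(σ'_f/σ'_p)]
    = 3.4/2.24 × [0.048×log₁₀(86.3/72.775) + 0.21×log₁₀(101.4/86.3)]
    = 1.5179 × [0.0035534 + 0.014706] = 0.02772 m

S_c ≈ 27.7 mm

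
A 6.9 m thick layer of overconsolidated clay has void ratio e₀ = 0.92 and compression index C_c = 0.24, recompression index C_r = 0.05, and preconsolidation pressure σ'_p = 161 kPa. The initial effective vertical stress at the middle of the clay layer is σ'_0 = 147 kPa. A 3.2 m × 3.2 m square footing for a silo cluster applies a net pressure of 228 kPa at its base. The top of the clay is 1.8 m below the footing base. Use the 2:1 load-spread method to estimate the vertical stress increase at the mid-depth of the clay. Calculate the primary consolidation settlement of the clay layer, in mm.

Mid-depth of clay below the footing base: z = 1.8 + 6.9/2 = 5.25 m.
Stress increase at mid-clay by the 2:1 spreading method:
Δσ = qBL/((B+z)(L+z)) = 228×3.2×3.2/((3.2+5.25)(3.2+5.25)) = 32.698 kPa
Final effective stress: σ'_f = 147 + 32.698 = 179.7 kPa.
σ'_f = 179.7 > σ'_p = 161 kPa, so the stress path crosses the preconsolidation pressure — recompression up to σ'_p, then virgin compression beyond:
S_c = H/(1+e₀)·[C_r·log₁₀(σ'_p/σ'_0) + C_c·log₁₀(σ'_f/σ'_p)]
    = 6.9/1.92 × [0.05×log₁₀(161/147) + 0.24×log₁₀(179.7/161)]
    = 3.5938 × [0.0019754 + 0.011453] = 0.04826 m

S_c ≈ 48.3 mm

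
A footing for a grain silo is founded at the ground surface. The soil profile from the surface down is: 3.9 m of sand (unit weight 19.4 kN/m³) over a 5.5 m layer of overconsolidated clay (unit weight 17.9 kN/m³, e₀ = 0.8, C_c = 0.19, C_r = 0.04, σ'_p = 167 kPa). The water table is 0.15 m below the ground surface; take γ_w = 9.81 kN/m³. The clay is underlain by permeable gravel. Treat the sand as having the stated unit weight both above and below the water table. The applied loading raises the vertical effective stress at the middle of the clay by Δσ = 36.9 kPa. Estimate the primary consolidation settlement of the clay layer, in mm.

S_c ≈ 25.1 mm

Mid-depth of clay below the ground surface: z = 3.9 + 5.5/2 = 6.65 m.
Total vertical stress at mid-clay: σ_v = 19.4×3.9 + 17.9×2.75 = 124.88 kPa.
Pore pressure: u = 9.81×(6.65 − 0.15) = 63.765 kPa.
Initial effective stress: σ'_0 = σ_v − u = 124.88 − 63.765 = 61.115 kPa.
Final effective stress: σ'_f = 61.115 + 36.9 = 98.015 kPa.
σ'_f = 98.015 ≤ σ'_p = 167 kPa, so the clay remains overconsolidated and only the recompression index applies:
S_c = C_r·H/(1+e₀)·log₁₀(σ'_f/σ'_0) = 0.04×5.5/1.8×log₁₀(98.015/61.115)
    = 0.12222 × 0.20514 = 0.02507 m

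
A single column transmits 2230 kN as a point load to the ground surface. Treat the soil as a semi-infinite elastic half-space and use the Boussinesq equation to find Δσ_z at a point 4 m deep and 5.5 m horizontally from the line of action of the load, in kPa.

Δσ_z ≈ 4.68 kPa

Boussinesq vertical stress below a point load on an elastic half-space:
Δσ_z = 3P/(2πz²) · [1 + (r/z)²]^(−5/2)
r/z = 5.5/4 = 1.375; [1+(r/z)²]^(−5/2) = 0.070392.
Δσ_z = 3×2230/(2π×4²) × 0.070392 = 66.547 × 0.070392 = 4.684 kPa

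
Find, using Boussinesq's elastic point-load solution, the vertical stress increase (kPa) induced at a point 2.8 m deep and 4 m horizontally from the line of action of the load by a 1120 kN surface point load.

Boussinesq vertical stress below a point load on an elastic half-space:
Δσ_z = 3P/(2πz²) · [1 + (r/z)²]^(−5/2)
r/z = 4/2.8 = 1.4286; [1+(r/z)²]^(−5/2) = 0.062019.
Δσ_z = 3×1120/(2π×2.8²) × 0.062019 = 68.209 × 0.062019 = 4.23 kPa

Δσ_z ≈ 4.23 kPa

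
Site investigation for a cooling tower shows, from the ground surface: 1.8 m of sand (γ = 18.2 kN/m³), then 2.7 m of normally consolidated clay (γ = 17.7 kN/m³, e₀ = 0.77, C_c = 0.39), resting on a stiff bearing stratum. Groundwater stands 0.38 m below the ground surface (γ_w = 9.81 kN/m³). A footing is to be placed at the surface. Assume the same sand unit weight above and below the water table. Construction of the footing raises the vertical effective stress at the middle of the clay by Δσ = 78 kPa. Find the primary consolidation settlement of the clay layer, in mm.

Mid-depth of clay below the ground surface: z = 1.8 + 2.7/2 = 3.15 m.
Total vertical stress at mid-clay: σ_v = 18.2×1.8 + 17.7×1.35 = 56.655 kPa.
Pore pressure: u = 9.81×(3.15 − 0.38) = 27.174 kPa.
Initial effective stress: σ'_0 = σ_v − u = 56.655 − 27.174 = 29.481 kPa.
Final effective stress: σ'_f = σ'_0 + Δσ = 29.481 + 78 = 107.48 kPa.
Normally consolidated clay, so the full stress increment lies on the virgin compression line:
S_c = C_c·H/(1+e₀)·log₁₀(σ'_f/σ'_0) = 0.39×2.7/(1+0.77)×log₁₀(107.48/29.481)
    = 0.59492 × 0.56179 = 0.3342 m

S_c ≈ 334 mm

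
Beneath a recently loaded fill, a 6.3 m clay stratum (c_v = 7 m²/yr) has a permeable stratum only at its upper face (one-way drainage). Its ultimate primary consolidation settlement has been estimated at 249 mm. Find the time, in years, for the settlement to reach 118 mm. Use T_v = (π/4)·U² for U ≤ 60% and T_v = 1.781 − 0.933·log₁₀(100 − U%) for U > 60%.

Drainage path length: H_d = H = 6.3 m (single drainage).
U = S(t)/S_ult = 118/249 = 0.4739.
U ≤ 60%: T_v = (π/4)·U² = (π/4)×0.4739² = 0.17638.
t = T_v·H_d²/c_v = 0.17638×6.3²/7 = 1 years.

t ≈ 1 years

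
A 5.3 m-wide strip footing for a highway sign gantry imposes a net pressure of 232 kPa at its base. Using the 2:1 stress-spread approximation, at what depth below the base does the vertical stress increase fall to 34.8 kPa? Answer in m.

2:1 spreading — at depth z the loaded area has grown by z in each plan dimension:
qB/(B+z) = Δσ_z ⇒ z = qB/Δσ_z − B = 232×5.3/34.8 − 5.3 = 30.03 m

z ≈ 30 m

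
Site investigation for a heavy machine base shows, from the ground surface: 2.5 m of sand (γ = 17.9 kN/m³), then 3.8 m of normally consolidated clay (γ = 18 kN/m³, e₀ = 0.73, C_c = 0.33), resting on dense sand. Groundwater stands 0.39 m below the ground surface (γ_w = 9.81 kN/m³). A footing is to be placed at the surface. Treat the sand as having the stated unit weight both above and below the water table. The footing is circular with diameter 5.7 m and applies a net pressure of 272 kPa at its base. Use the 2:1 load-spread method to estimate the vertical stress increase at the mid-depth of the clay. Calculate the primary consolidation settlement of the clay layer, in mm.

Mid-depth of clay below the ground surface: z = 2.5 + 3.8/2 = 4.4 m.
Total vertical stress at mid-clay: σ_v = 17.9×2.5 + 18×1.9 = 78.95 kPa.
Pore pressure: u = 9.81×(4.4 − 0.39) = 39.338 kPa.
Initial effective stress: σ'_0 = σ_v − u = 78.95 − 39.338 = 39.612 kPa.
Stress increase at mid-clay by the 2:1 spreading method:
Δσ ≈ qD²/(D+z)² = 272×5.7²/(5.7+4.4)² = 86.632 kPa
Final effective stress: σ'_f = σ'_0 + Δσ = 39.612 + 86.632 = 126.24 kPa.
Normally consolidated clay, so the full stress increment lies on the virgin compression line:
S_c = C_c·H/(1+e₀)·log₁₀(σ'_f/σ'_0) = 0.33×3.8/(1+0.73)×log₁₀(126.24/39.612)
    = 0.72486 × 0.50337 = 0.3649 m

S_c ≈ 365 mm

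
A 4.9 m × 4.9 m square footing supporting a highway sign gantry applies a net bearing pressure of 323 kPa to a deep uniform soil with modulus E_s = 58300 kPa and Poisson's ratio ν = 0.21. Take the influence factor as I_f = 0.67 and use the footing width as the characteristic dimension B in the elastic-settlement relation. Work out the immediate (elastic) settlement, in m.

S_e ≈ 0.0174 m

Immediate (elastic) settlement: S_e = q·B·(1−ν²)/E_s · I_f.
S_e = 323 × 4.9 × (1 − 0.21²) / 58300 × 0.67
    = 323 × 4.9 × 0.9559 / 58300 × 0.67
    = 0.01739 m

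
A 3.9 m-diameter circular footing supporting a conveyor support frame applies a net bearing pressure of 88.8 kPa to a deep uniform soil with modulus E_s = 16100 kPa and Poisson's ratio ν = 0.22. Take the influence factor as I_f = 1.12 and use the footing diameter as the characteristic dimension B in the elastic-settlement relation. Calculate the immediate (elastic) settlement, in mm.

S_e ≈ 22.9 mm

Immediate (elastic) settlement: S_e = q·B·(1−ν²)/E_s · I_f.
S_e = 88.8 × 3.9 × (1 − 0.22²) / 16100 × 1.12
    = 88.8 × 3.9 × 0.9516 / 16100 × 1.12
    = 0.02293 m = 22.93 mm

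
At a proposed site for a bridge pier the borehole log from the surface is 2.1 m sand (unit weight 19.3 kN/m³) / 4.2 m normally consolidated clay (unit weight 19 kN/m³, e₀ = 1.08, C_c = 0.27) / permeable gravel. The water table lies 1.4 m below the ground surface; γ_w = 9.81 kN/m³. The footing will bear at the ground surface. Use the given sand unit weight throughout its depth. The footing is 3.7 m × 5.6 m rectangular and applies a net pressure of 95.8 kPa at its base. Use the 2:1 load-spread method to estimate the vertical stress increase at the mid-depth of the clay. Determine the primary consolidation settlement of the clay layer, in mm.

S_c ≈ 93.5 mm

Mid-depth of clay below the ground surface: z = 2.1 + 4.2/2 = 4.2 m.
Total vertical stress at mid-clay: σ_v = 19.3×2.1 + 19×2.1 = 80.43 kPa.
Pore pressure: u = 9.81×(4.2 − 1.4) = 27.468 kPa.
Initial effective stress: σ'_0 = σ_v − u = 80.43 − 27.468 = 52.962 kPa.
Stress increase at mid-clay by the 2:1 spreading method:
Δσ = qBL/((B+z)(L+z)) = 95.8×3.7×5.6/((3.7+4.2)(5.6+4.2)) = 25.639 kPa
Final effective stress: σ'_f = σ'_0 + Δσ = 52.962 + 25.639 = 78.601 kPa.
Normally consolidated clay, so the full stress increment lies on the virgin compression line:
S_c = C_c·H/(1+e₀)·log₁₀(σ'_f/σ'_0) = 0.27×4.2/(1+1.08)×log₁₀(78.601/52.962)
    = 0.54519 × 0.17146 = 0.09348 m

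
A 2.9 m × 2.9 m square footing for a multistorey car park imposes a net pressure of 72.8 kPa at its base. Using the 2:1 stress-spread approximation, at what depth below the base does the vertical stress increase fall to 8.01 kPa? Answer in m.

z ≈ 5.84 m

2:1 spreading — at depth z the loaded area has grown by z in each plan dimension:
qB²/(B+z)² = Δσ_z ⇒ z = B(√(q/Δσ_z) − 1) = 2.9×(√(72.8/8.01) − 1) = 5.843 m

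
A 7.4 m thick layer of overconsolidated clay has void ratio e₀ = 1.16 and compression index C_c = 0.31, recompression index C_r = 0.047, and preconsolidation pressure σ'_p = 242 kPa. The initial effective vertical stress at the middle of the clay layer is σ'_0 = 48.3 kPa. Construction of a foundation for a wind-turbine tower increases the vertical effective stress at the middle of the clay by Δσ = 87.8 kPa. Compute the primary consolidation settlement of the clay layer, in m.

Final effective stress: σ'_f = 48.3 + 87.8 = 136.1 kPa.
σ'_f = 136.1 ≤ σ'_p = 242 kPa, so the clay remains overconsolidated and only the recompression index applies:
S_c = C_r·H/(1+e₀)·log₁₀(σ'_f/σ'_0) = 0.047×7.4/2.16×log₁₀(136.1/48.3)
    = 0.16102 × 0.44991 = 0.07244 m

S_c ≈ 0.0724 m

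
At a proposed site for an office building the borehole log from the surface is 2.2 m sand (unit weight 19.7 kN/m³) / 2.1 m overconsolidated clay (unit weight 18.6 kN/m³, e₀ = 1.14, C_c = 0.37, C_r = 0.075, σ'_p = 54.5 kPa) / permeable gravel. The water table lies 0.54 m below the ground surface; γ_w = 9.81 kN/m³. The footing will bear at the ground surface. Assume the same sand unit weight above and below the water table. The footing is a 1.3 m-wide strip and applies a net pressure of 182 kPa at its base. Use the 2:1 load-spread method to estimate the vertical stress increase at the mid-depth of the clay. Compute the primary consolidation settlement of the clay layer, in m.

S_c ≈ 0.0891 m

Mid-depth of clay below the ground surface: z = 2.2 + 2.1/2 = 3.25 m.
Total vertical stress at mid-clay: σ_v = 19.7×2.2 + 18.6×1.05 = 62.87 kPa.
Pore pressure: u = 9.81×(3.25 − 0.54) = 26.585 kPa.
Initial effective stress: σ'_0 = σ_v − u = 62.87 − 26.585 = 36.285 kPa.
Stress increase at mid-clay by the 2:1 spreading method:
Δσ = qB/(B+z) = 182×1.3/(1.3+3.25) = 52 kPa
Final effective stress: σ'_f = 36.285 + 52 = 88.285 kPa.
σ'_f = 88.285 > σ'_p = 54.5 kPa, so the stress path crosses the preconsolidation pressure — recompression up to σ'_p, then virgin compression beyond:
S_c = H/(1+e₀)·[C_r·log₁₀(σ'_p/σ'_0) + C_c·log₁₀(σ'_f/σ'_p)]
    = 2.1/2.14 × [0.075×log₁₀(54.5/36.285) + 0.37×log₁₀(88.285/54.5)]
    = 0.98131 × [0.01325 + 0.077511] = 0.08906 m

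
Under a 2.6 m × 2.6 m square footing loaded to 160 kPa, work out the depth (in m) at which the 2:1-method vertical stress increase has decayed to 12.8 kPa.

z ≈ 6.59 m

2:1 spreading — at depth z the loaded area has grown by z in each plan dimension:
qB²/(B+z)² = Δσ_z ⇒ z = B(√(q/Δσ_z) − 1) = 2.6×(√(160/12.8) − 1) = 6.592 m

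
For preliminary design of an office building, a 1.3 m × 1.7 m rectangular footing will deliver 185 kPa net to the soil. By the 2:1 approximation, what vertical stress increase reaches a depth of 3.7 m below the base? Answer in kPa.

By the 2:1 method the load spreads at 1 horizontal : 2 vertical, so at depth z the loaded area has grown by z in each plan dimension:
Δσ = qBL/((B+z)(L+z)) = 185×1.3×1.7/((1.3+3.7)(1.7+3.7)) = 15.143 kPa

Δσ_z ≈ 15.1 kPa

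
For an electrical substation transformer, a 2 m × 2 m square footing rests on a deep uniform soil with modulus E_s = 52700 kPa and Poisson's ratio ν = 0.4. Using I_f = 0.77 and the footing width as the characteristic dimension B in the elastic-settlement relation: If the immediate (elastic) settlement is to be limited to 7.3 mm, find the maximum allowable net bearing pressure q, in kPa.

S_e = q·B·(1−ν²)/E_s · I_f  ⇒  q = S_e·E_s / (B·(1−ν²)·I_f).
q = 0.0073 × 52700 / (2 × 0.84 × 0.77) = 297.4 kPa

q ≈ 297 kPa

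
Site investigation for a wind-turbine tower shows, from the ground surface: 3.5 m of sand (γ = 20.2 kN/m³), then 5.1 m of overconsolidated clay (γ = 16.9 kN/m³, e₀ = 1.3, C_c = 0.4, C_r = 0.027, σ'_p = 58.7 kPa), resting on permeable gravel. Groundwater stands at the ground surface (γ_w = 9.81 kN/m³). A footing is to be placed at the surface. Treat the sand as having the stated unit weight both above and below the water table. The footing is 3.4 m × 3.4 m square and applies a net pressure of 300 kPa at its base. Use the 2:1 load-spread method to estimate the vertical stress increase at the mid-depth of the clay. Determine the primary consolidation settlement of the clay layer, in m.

Mid-depth of clay below the ground surface: z = 3.5 + 5.1/2 = 6.05 m.
Total vertical stress at mid-clay: σ_v = 20.2×3.5 + 16.9×2.55 = 113.79 kPa.
Pore pressure: u = 9.81×(6.05 − 0) = 59.351 kPa.
Initial effective stress: σ'_0 = σ_v − u = 113.79 − 59.351 = 54.439 kPa.
Stress increase at mid-clay by the 2:1 spreading method:
Δσ = qBL/((B+z)(L+z)) = 300×3.4×3.4/((3.4+6.05)(3.4+6.05)) = 38.834 kPa
Final effective stress: σ'_f = 54.439 + 38.834 = 93.273 kPa.
σ'_f = 93.273 > σ'_p = 58.7 kPa, so the stress path crosses the preconsolidation pressure — recompression up to σ'_p, then virgin compression beyond:
S_c = H/(1+e₀)·[C_r·log₁₀(σ'_p/σ'_0) + C_c·log₁₀(σ'_f/σ'_p)]
    = 5.1/2.3 × [0.027×log₁₀(58.7/54.439) + 0.4×log₁₀(93.273/58.7)]
    = 2.2174 × [0.00088365 + 0.080447] = 0.1803 m

S_c ≈ 0.18 m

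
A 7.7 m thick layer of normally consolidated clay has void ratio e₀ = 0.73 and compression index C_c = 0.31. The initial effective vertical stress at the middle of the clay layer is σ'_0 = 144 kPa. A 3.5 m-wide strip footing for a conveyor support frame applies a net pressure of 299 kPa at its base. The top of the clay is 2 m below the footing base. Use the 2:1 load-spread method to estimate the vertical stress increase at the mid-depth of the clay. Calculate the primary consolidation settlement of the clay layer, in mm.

S_c ≈ 345 mm

Mid-depth of clay below the footing base: z = 2 + 7.7/2 = 5.85 m.
Stress increase at mid-clay by the 2:1 spreading method:
Δσ = qB/(B+z) = 299×3.5/(3.5+5.85) = 111.93 kPa
Final effective stress: σ'_f = σ'_0 + Δσ = 144 + 111.93 = 255.93 kPa.
Normally consolidated clay, so the full stress increment lies on the virgin compression line:
S_c = C_c·H/(1+e₀)·log₁₀(σ'_f/σ'_0) = 0.31×7.7/(1+0.73)×log₁₀(255.93/144)
    = 1.3798 × 0.24976 = 0.3446 m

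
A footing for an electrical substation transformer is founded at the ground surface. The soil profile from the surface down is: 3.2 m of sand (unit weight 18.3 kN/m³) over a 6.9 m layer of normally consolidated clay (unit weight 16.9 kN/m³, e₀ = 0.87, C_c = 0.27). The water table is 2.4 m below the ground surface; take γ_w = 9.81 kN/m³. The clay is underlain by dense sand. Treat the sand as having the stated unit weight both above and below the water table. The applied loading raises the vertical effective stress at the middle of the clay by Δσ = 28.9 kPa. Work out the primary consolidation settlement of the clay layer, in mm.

Mid-depth of clay below the ground surface: z = 3.2 + 6.9/2 = 6.65 m.
Total vertical stress at mid-clay: σ_v = 18.3×3.2 + 16.9×3.45 = 116.87 kPa.
Pore pressure: u = 9.81×(6.65 − 2.4) = 41.693 kPa.
Initial effective stress: σ'_0 = σ_v − u = 116.87 − 41.693 = 75.177 kPa.
Final effective stress: σ'_f = σ'_0 + Δσ = 75.177 + 28.9 = 104.08 kPa.
Normally consolidated clay, so the full stress increment lies on the virgin compression line:
S_c = C_c·H/(1+e₀)·log₁₀(σ'_f/σ'_0) = 0.27×6.9/(1+0.87)×log₁₀(104.08/75.177)
    = 0.99626 × 0.14128 = 0.1408 m

S_c ≈ 141 mm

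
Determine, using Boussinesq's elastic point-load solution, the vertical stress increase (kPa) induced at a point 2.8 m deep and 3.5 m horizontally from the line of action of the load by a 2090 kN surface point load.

Boussinesq vertical stress below a point load on an elastic half-space:
Δσ_z = 3P/(2πz²) · [1 + (r/z)²]^(−5/2)
r/z = 3.5/2.8 = 1.25; [1+(r/z)²]^(−5/2) = 0.095135.
Δσ_z = 3×2090/(2π×2.8²) × 0.095135 = 127.28 × 0.095135 = 12.11 kPa

Δσ_z ≈ 12.1 kPa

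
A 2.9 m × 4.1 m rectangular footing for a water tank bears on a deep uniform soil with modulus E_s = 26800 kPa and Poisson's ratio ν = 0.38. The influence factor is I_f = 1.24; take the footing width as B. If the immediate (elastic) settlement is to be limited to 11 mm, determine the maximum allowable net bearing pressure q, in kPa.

q ≈ 95.8 kPa

S_e = q·B·(1−ν²)/E_s · I_f  ⇒  q = S_e·E_s / (B·(1−ν²)·I_f).
q = 0.011 × 26800 / (2.9 × 0.8556 × 1.24) = 95.82 kPa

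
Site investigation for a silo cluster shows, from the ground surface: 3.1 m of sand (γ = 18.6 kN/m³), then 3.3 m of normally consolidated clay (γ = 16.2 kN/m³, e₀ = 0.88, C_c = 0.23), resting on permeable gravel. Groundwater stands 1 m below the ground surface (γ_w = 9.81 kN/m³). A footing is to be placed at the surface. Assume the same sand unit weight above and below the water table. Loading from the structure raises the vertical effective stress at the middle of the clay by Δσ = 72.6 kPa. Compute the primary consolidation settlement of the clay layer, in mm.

S_c ≈ 162 mm

Mid-depth of clay below the ground surface: z = 3.1 + 3.3/2 = 4.75 m.
Total vertical stress at mid-clay: σ_v = 18.6×3.1 + 16.2×1.65 = 84.39 kPa.
Pore pressure: u = 9.81×(4.75 − 1) = 36.788 kPa.
Initial effective stress: σ'_0 = σ_v − u = 84.39 − 36.788 = 47.602 kPa.
Final effective stress: σ'_f = σ'_0 + Δσ = 47.602 + 72.6 = 120.2 kPa.
Normally consolidated clay, so the full stress increment lies on the virgin compression line:
S_c = C_c·H/(1+e₀)·log₁₀(σ'_f/σ'_0) = 0.23×3.3/(1+0.88)×log₁₀(120.2/47.602)
    = 0.40372 × 0.40228 = 0.1624 m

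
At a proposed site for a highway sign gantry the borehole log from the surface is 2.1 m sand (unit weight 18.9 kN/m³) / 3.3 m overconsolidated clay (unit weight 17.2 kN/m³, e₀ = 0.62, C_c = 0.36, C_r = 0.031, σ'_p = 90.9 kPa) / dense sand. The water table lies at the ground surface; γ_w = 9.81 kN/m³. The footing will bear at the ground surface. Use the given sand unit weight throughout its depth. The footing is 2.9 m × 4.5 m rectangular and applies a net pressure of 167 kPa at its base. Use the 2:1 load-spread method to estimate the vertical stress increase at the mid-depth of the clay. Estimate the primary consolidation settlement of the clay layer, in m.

Mid-depth of clay below the ground surface: z = 2.1 + 3.3/2 = 3.75 m.
Total vertical stress at mid-clay: σ_v = 18.9×2.1 + 17.2×1.65 = 68.07 kPa.
Pore pressure: u = 9.81×(3.75 − 0) = 36.788 kPa.
Initial effective stress: σ'_0 = σ_v − u = 68.07 − 36.788 = 31.282 kPa.
Stress increase at mid-clay by the 2:1 spreading method:
Δσ = qBL/((B+z)(L+z)) = 167×2.9×4.5/((2.9+3.75)(4.5+3.75)) = 39.724 kPa
Final effective stress: σ'_f = 31.282 + 39.724 = 71.006 kPa.
σ'_f = 71.006 ≤ σ'_p = 90.9 kPa, so the clay remains overconsolidated and only the recompression index applies:
S_c = C_r·H/(1+e₀)·log₁₀(σ'_f/σ'_0) = 0.031×3.3/1.62×log₁₀(71.006/31.282)
    = 0.063147 × 0.356 = 0.02248 m

S_c ≈ 0.0225 m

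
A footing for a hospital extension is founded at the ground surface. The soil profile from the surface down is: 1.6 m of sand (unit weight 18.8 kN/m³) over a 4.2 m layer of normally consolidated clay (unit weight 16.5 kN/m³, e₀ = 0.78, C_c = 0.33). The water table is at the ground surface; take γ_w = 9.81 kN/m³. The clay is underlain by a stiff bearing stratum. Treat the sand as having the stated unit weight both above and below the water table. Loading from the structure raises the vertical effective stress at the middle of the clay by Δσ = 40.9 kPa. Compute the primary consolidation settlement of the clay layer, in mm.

S_c ≈ 301 mm

Mid-depth of clay below the ground surface: z = 1.6 + 4.2/2 = 3.7 m.
Total vertical stress at mid-clay: σ_v = 18.8×1.6 + 16.5×2.1 = 64.73 kPa.
Pore pressure: u = 9.81×(3.7 − 0) = 36.297 kPa.
Initial effective stress: σ'_0 = σ_v − u = 64.73 − 36.297 = 28.433 kPa.
Final effective stress: σ'_f = σ'_0 + Δσ = 28.433 + 40.9 = 69.333 kPa.
Normally consolidated clay, so the full stress increment lies on the virgin compression line:
S_c = C_c·H/(1+e₀)·log₁₀(σ'_f/σ'_0) = 0.33×4.2/(1+0.78)×log₁₀(69.333/28.433)
    = 0.77865 × 0.38712 = 0.3014 m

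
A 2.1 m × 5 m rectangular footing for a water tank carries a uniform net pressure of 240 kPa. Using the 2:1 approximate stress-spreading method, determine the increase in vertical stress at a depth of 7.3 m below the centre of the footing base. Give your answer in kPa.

Δσ_z ≈ 21.8 kPa

By the 2:1 method the load spreads at 1 horizontal : 2 vertical, so at depth z the loaded area has grown by z in each plan dimension:
Δσ = qBL/((B+z)(L+z)) = 240×2.1×5/((2.1+7.3)(5+7.3)) = 21.796 kPa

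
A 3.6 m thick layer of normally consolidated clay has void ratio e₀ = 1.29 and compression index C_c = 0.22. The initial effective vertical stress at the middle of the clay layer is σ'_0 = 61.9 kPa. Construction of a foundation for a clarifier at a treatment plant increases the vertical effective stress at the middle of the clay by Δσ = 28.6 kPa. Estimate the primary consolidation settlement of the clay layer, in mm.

S_c ≈ 57.1 mm

Final effective stress: σ'_f = σ'_0 + Δσ = 61.9 + 28.6 = 90.5 kPa.
Normally consolidated clay, so the full stress increment lies on the virgin compression line:
S_c = C_c·H/(1+e₀)·log₁₀(σ'_f/σ'_0) = 0.22×3.6/(1+1.29)×log₁₀(90.5/61.9)
    = 0.34585 × 0.16496 = 0.05705 m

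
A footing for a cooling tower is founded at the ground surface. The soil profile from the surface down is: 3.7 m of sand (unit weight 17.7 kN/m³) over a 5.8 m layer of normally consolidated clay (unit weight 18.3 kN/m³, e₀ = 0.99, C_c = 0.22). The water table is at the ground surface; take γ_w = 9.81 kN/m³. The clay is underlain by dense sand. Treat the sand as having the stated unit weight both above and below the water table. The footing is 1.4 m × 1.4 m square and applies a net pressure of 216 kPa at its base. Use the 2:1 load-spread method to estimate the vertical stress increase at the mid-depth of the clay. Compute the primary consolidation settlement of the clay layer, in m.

Mid-depth of clay below the ground surface: z = 3.7 + 5.8/2 = 6.6 m.
Total vertical stress at mid-clay: σ_v = 17.7×3.7 + 18.3×2.9 = 118.56 kPa.
Pore pressure: u = 9.81×(6.6 − 0) = 64.746 kPa.
Initial effective stress: σ'_0 = σ_v − u = 118.56 − 64.746 = 53.814 kPa.
Stress increase at mid-clay by the 2:1 spreading method:
Δσ = qBL/((B+z)(L+z)) = 216×1.4×1.4/((1.4+6.6)(1.4+6.6)) = 6.615 kPa
Final effective stress: σ'_f = σ'_0 + Δσ = 53.814 + 6.615 = 60.429 kPa.
Normally consolidated clay, so the full stress increment lies on the virgin compression line:
S_c = C_c·H/(1+e₀)·log₁₀(σ'_f/σ'_0) = 0.22×5.8/(1+0.99)×log₁₀(60.429/53.814)
    = 0.64121 × 0.05035 = 0.03228 m

S_c ≈ 0.0323 m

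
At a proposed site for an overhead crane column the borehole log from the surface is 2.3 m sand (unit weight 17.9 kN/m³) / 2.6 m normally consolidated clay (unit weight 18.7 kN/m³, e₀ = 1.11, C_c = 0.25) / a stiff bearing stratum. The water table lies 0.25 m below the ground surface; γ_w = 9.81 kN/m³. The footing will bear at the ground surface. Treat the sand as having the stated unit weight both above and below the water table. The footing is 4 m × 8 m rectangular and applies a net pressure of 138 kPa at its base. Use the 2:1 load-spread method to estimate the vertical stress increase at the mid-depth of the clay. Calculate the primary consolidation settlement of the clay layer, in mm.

S_c ≈ 124 mm

Mid-depth of clay below the ground surface: z = 2.3 + 2.6/2 = 3.6 m.
Total vertical stress at mid-clay: σ_v = 17.9×2.3 + 18.7×1.3 = 65.48 kPa.
Pore pressure: u = 9.81×(3.6 − 0.25) = 32.864 kPa.
Initial effective stress: σ'_0 = σ_v − u = 65.48 − 32.864 = 32.616 kPa.
Stress increase at mid-clay by the 2:1 spreading method:
Δσ = qBL/((B+z)(L+z)) = 138×4×8/((4+3.6)(8+3.6)) = 50.091 kPa
Final effective stress: σ'_f = σ'_0 + Δσ = 32.616 + 50.091 = 82.707 kPa.
Normally consolidated clay, so the full stress increment lies on the virgin compression line:
S_c = C_c·H/(1+e₀)·log₁₀(σ'_f/σ'_0) = 0.25×2.6/(1+1.11)×log₁₀(82.707/32.616)
    = 0.30806 × 0.40411 = 0.1245 m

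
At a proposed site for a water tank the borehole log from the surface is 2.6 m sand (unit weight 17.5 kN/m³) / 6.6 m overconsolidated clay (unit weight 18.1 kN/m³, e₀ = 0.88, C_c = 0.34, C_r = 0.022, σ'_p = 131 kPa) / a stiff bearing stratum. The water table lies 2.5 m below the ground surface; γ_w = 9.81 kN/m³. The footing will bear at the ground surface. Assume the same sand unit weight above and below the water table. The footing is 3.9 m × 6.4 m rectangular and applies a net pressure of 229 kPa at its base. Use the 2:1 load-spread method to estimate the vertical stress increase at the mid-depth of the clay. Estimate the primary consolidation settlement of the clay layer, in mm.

S_c ≈ 17 mm

Mid-depth of clay below the ground surface: z = 2.6 + 6.6/2 = 5.9 m.
Total vertical stress at mid-clay: σ_v = 17.5×2.6 + 18.1×3.3 = 105.23 kPa.
Pore pressure: u = 9.81×(5.9 − 2.5) = 33.354 kPa.
Initial effective stress: σ'_0 = σ_v − u = 105.23 − 33.354 = 71.876 kPa.
Stress increase at mid-clay by the 2:1 spreading method:
Δσ = qBL/((B+z)(L+z)) = 229×3.9×6.4/((3.9+5.9)(6.4+5.9)) = 47.419 kPa
Final effective stress: σ'_f = 71.876 + 47.419 = 119.3 kPa.
σ'_f = 119.3 ≤ σ'_p = 131 kPa, so the clay remains overconsolidated and only the recompression index applies:
S_c = C_r·H/(1+e₀)·log₁₀(σ'_f/σ'_0) = 0.022×6.6/1.88×log₁₀(119.3/71.876)
    = 0.077233 × 0.22006 = 0.017 m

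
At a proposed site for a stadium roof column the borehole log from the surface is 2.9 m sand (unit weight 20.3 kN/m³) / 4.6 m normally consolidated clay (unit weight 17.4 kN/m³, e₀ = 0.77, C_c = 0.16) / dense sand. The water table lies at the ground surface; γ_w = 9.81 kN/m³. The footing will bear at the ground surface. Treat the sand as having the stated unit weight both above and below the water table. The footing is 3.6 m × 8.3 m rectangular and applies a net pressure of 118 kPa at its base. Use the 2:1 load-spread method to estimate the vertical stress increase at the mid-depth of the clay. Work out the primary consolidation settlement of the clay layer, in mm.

S_c ≈ 87.1 mm

Mid-depth of clay below the ground surface: z = 2.9 + 4.6/2 = 5.2 m.
Total vertical stress at mid-clay: σ_v = 20.3×2.9 + 17.4×2.3 = 98.89 kPa.
Pore pressure: u = 9.81×(5.2 − 0) = 51.012 kPa.
Initial effective stress: σ'_0 = σ_v − u = 98.89 − 51.012 = 47.878 kPa.
Stress increase at mid-clay by the 2:1 spreading method:
Δσ = qBL/((B+z)(L+z)) = 118×3.6×8.3/((3.6+5.2)(8.3+5.2)) = 29.679 kPa
Final effective stress: σ'_f = σ'_0 + Δσ = 47.878 + 29.679 = 77.557 kPa.
Normally consolidated clay, so the full stress increment lies on the virgin compression line:
S_c = C_c·H/(1+e₀)·log₁₀(σ'_f/σ'_0) = 0.16×4.6/(1+0.77)×log₁₀(77.557/47.878)
    = 0.41582 × 0.20949 = 0.08711 m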